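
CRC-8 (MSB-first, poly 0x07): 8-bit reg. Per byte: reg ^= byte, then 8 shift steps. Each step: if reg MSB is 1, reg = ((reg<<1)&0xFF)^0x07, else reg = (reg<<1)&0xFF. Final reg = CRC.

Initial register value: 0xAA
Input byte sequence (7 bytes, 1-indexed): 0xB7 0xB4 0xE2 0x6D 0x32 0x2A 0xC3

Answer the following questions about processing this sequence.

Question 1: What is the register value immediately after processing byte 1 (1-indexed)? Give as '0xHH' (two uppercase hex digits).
Answer: 0x53

Derivation:
After byte 1 (0xB7): reg=0x53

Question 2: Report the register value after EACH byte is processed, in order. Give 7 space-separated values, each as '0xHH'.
0x53 0xBB 0x88 0xB5 0x9C 0x0B 0x76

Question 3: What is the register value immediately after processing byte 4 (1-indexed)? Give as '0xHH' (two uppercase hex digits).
Answer: 0xB5

Derivation:
After byte 1 (0xB7): reg=0x53
After byte 2 (0xB4): reg=0xBB
After byte 3 (0xE2): reg=0x88
After byte 4 (0x6D): reg=0xB5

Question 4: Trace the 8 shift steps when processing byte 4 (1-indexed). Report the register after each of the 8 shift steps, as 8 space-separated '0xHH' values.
Answer: 0xCD 0x9D 0x3D 0x7A 0xF4 0xEF 0xD9 0xB5

Derivation:
After byte 1 (0xB7): reg=0x53
After byte 2 (0xB4): reg=0xBB
After byte 3 (0xE2): reg=0x88
Register before byte 4: 0x88
After XOR with byte 0x6D: 0xE5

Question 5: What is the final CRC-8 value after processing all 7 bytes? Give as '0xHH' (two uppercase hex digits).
After byte 1 (0xB7): reg=0x53
After byte 2 (0xB4): reg=0xBB
After byte 3 (0xE2): reg=0x88
After byte 4 (0x6D): reg=0xB5
After byte 5 (0x32): reg=0x9C
After byte 6 (0x2A): reg=0x0B
After byte 7 (0xC3): reg=0x76

Answer: 0x76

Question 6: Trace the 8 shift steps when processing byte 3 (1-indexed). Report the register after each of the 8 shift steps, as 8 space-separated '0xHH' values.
Answer: 0xB2 0x63 0xC6 0x8B 0x11 0x22 0x44 0x88

Derivation:
After byte 1 (0xB7): reg=0x53
After byte 2 (0xB4): reg=0xBB
Register before byte 3: 0xBB
After XOR with byte 0xE2: 0x59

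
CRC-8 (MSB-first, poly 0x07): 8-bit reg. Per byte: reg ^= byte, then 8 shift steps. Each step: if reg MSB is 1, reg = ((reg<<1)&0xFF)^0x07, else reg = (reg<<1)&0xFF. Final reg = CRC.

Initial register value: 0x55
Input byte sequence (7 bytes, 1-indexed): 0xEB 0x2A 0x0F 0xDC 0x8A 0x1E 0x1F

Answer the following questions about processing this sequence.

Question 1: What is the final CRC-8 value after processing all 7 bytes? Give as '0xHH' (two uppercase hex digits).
Answer: 0xBD

Derivation:
After byte 1 (0xEB): reg=0x33
After byte 2 (0x2A): reg=0x4F
After byte 3 (0x0F): reg=0xC7
After byte 4 (0xDC): reg=0x41
After byte 5 (0x8A): reg=0x7F
After byte 6 (0x1E): reg=0x20
After byte 7 (0x1F): reg=0xBD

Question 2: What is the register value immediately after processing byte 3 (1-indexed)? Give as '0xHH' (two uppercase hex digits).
Answer: 0xC7

Derivation:
After byte 1 (0xEB): reg=0x33
After byte 2 (0x2A): reg=0x4F
After byte 3 (0x0F): reg=0xC7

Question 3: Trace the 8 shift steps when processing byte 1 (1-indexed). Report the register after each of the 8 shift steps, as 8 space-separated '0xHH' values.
Answer: 0x7B 0xF6 0xEB 0xD1 0xA5 0x4D 0x9A 0x33

Derivation:
Register before byte 1: 0x55
After XOR with byte 0xEB: 0xBE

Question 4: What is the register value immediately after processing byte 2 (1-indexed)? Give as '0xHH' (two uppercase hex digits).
After byte 1 (0xEB): reg=0x33
After byte 2 (0x2A): reg=0x4F

Answer: 0x4F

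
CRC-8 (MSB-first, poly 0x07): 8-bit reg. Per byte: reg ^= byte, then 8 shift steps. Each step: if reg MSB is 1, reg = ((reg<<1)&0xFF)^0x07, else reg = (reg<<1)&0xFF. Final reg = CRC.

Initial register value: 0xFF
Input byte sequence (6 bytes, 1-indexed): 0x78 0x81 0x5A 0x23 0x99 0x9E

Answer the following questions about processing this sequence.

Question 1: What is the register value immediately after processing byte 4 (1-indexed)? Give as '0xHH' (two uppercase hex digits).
After byte 1 (0x78): reg=0x9C
After byte 2 (0x81): reg=0x53
After byte 3 (0x5A): reg=0x3F
After byte 4 (0x23): reg=0x54

Answer: 0x54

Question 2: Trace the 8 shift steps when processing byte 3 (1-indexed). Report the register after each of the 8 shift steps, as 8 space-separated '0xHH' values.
Answer: 0x12 0x24 0x48 0x90 0x27 0x4E 0x9C 0x3F

Derivation:
After byte 1 (0x78): reg=0x9C
After byte 2 (0x81): reg=0x53
Register before byte 3: 0x53
After XOR with byte 0x5A: 0x09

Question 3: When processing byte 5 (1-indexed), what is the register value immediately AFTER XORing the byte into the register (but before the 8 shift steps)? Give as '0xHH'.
Answer: 0xCD

Derivation:
Register before byte 5: 0x54
Byte 5: 0x99
0x54 XOR 0x99 = 0xCD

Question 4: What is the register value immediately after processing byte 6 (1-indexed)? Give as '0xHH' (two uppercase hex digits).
Answer: 0xD7

Derivation:
After byte 1 (0x78): reg=0x9C
After byte 2 (0x81): reg=0x53
After byte 3 (0x5A): reg=0x3F
After byte 4 (0x23): reg=0x54
After byte 5 (0x99): reg=0x6D
After byte 6 (0x9E): reg=0xD7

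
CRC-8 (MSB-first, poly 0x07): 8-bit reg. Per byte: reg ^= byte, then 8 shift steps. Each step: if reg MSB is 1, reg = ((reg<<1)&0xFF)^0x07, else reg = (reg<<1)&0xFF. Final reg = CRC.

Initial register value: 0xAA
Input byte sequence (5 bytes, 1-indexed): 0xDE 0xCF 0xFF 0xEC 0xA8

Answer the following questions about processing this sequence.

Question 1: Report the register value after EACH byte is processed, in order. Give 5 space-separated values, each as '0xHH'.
0x4B 0x95 0x11 0xFD 0xAC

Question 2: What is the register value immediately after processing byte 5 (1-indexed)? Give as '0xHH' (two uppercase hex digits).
Answer: 0xAC

Derivation:
After byte 1 (0xDE): reg=0x4B
After byte 2 (0xCF): reg=0x95
After byte 3 (0xFF): reg=0x11
After byte 4 (0xEC): reg=0xFD
After byte 5 (0xA8): reg=0xAC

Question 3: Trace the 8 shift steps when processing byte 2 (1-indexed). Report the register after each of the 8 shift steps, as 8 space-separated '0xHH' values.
Answer: 0x0F 0x1E 0x3C 0x78 0xF0 0xE7 0xC9 0x95

Derivation:
After byte 1 (0xDE): reg=0x4B
Register before byte 2: 0x4B
After XOR with byte 0xCF: 0x84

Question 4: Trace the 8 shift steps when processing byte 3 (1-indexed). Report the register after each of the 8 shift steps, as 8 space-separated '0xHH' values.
After byte 1 (0xDE): reg=0x4B
After byte 2 (0xCF): reg=0x95
Register before byte 3: 0x95
After XOR with byte 0xFF: 0x6A

Answer: 0xD4 0xAF 0x59 0xB2 0x63 0xC6 0x8B 0x11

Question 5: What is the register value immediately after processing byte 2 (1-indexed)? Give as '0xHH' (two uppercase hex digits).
Answer: 0x95

Derivation:
After byte 1 (0xDE): reg=0x4B
After byte 2 (0xCF): reg=0x95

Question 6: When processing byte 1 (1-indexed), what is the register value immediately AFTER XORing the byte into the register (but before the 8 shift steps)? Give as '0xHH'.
Register before byte 1: 0xAA
Byte 1: 0xDE
0xAA XOR 0xDE = 0x74

Answer: 0x74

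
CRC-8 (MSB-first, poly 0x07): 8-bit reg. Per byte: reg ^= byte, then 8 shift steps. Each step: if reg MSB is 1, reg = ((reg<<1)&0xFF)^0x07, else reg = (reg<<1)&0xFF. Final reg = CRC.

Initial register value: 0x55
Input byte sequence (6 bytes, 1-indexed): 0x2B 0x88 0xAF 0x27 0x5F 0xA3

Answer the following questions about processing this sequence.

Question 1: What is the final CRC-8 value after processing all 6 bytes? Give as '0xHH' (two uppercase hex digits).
After byte 1 (0x2B): reg=0x7D
After byte 2 (0x88): reg=0xC5
After byte 3 (0xAF): reg=0x11
After byte 4 (0x27): reg=0x82
After byte 5 (0x5F): reg=0x1D
After byte 6 (0xA3): reg=0x33

Answer: 0x33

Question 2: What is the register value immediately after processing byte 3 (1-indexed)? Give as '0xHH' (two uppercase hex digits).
After byte 1 (0x2B): reg=0x7D
After byte 2 (0x88): reg=0xC5
After byte 3 (0xAF): reg=0x11

Answer: 0x11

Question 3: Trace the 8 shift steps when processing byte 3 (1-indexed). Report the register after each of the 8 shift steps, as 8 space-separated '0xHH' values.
Answer: 0xD4 0xAF 0x59 0xB2 0x63 0xC6 0x8B 0x11

Derivation:
After byte 1 (0x2B): reg=0x7D
After byte 2 (0x88): reg=0xC5
Register before byte 3: 0xC5
After XOR with byte 0xAF: 0x6A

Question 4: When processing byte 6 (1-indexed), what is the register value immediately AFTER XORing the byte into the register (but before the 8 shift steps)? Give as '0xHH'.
Answer: 0xBE

Derivation:
Register before byte 6: 0x1D
Byte 6: 0xA3
0x1D XOR 0xA3 = 0xBE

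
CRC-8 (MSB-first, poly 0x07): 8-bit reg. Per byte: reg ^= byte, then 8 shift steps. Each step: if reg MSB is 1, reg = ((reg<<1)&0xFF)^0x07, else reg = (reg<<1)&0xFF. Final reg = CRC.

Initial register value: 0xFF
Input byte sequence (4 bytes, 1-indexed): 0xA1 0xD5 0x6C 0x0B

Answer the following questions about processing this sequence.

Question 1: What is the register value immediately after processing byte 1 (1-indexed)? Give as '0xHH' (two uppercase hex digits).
Answer: 0x9D

Derivation:
After byte 1 (0xA1): reg=0x9D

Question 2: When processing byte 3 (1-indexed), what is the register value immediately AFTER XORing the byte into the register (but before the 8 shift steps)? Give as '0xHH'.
Answer: 0x93

Derivation:
Register before byte 3: 0xFF
Byte 3: 0x6C
0xFF XOR 0x6C = 0x93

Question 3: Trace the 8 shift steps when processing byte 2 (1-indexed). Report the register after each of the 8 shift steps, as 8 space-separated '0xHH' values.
Answer: 0x90 0x27 0x4E 0x9C 0x3F 0x7E 0xFC 0xFF

Derivation:
After byte 1 (0xA1): reg=0x9D
Register before byte 2: 0x9D
After XOR with byte 0xD5: 0x48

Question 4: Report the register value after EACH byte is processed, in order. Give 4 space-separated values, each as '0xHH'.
0x9D 0xFF 0xF0 0xEF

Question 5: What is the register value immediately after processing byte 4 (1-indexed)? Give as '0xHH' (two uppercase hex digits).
After byte 1 (0xA1): reg=0x9D
After byte 2 (0xD5): reg=0xFF
After byte 3 (0x6C): reg=0xF0
After byte 4 (0x0B): reg=0xEF

Answer: 0xEF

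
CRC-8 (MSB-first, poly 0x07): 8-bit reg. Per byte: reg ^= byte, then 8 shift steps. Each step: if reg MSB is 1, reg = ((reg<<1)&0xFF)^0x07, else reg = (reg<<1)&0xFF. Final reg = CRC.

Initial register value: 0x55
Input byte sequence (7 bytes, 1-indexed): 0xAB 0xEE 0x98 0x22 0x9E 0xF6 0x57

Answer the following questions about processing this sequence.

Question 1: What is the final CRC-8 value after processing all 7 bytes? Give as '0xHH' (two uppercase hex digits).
After byte 1 (0xAB): reg=0xF4
After byte 2 (0xEE): reg=0x46
After byte 3 (0x98): reg=0x14
After byte 4 (0x22): reg=0x82
After byte 5 (0x9E): reg=0x54
After byte 6 (0xF6): reg=0x67
After byte 7 (0x57): reg=0x90

Answer: 0x90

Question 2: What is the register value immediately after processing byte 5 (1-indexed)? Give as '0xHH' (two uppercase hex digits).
After byte 1 (0xAB): reg=0xF4
After byte 2 (0xEE): reg=0x46
After byte 3 (0x98): reg=0x14
After byte 4 (0x22): reg=0x82
After byte 5 (0x9E): reg=0x54

Answer: 0x54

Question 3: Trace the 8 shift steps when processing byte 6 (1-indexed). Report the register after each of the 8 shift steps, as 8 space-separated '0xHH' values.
Answer: 0x43 0x86 0x0B 0x16 0x2C 0x58 0xB0 0x67

Derivation:
After byte 1 (0xAB): reg=0xF4
After byte 2 (0xEE): reg=0x46
After byte 3 (0x98): reg=0x14
After byte 4 (0x22): reg=0x82
After byte 5 (0x9E): reg=0x54
Register before byte 6: 0x54
After XOR with byte 0xF6: 0xA2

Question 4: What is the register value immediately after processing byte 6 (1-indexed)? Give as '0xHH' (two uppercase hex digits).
After byte 1 (0xAB): reg=0xF4
After byte 2 (0xEE): reg=0x46
After byte 3 (0x98): reg=0x14
After byte 4 (0x22): reg=0x82
After byte 5 (0x9E): reg=0x54
After byte 6 (0xF6): reg=0x67

Answer: 0x67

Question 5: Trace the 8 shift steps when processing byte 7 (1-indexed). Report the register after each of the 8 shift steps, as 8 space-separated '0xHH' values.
After byte 1 (0xAB): reg=0xF4
After byte 2 (0xEE): reg=0x46
After byte 3 (0x98): reg=0x14
After byte 4 (0x22): reg=0x82
After byte 5 (0x9E): reg=0x54
After byte 6 (0xF6): reg=0x67
Register before byte 7: 0x67
After XOR with byte 0x57: 0x30

Answer: 0x60 0xC0 0x87 0x09 0x12 0x24 0x48 0x90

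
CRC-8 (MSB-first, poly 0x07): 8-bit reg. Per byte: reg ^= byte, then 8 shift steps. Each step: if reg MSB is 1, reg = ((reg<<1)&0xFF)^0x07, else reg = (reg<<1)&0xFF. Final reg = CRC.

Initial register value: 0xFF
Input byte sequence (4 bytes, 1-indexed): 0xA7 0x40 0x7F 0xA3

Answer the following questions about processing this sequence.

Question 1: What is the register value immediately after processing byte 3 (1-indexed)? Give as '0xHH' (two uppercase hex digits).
Answer: 0x54

Derivation:
After byte 1 (0xA7): reg=0x8F
After byte 2 (0x40): reg=0x63
After byte 3 (0x7F): reg=0x54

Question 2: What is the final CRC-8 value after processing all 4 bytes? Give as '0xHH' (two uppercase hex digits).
After byte 1 (0xA7): reg=0x8F
After byte 2 (0x40): reg=0x63
After byte 3 (0x7F): reg=0x54
After byte 4 (0xA3): reg=0xCB

Answer: 0xCB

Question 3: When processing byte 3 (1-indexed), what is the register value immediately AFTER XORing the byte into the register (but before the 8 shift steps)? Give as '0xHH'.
Register before byte 3: 0x63
Byte 3: 0x7F
0x63 XOR 0x7F = 0x1C

Answer: 0x1C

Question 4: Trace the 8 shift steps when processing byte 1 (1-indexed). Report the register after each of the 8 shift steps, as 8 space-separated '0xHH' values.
Register before byte 1: 0xFF
After XOR with byte 0xA7: 0x58

Answer: 0xB0 0x67 0xCE 0x9B 0x31 0x62 0xC4 0x8F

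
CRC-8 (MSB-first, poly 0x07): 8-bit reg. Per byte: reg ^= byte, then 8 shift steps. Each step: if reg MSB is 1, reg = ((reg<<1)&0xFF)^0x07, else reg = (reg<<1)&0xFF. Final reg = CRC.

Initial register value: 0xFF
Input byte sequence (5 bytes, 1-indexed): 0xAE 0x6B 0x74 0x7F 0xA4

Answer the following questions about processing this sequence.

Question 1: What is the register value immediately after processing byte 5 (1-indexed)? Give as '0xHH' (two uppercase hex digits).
Answer: 0x9F

Derivation:
After byte 1 (0xAE): reg=0xB0
After byte 2 (0x6B): reg=0x0F
After byte 3 (0x74): reg=0x66
After byte 4 (0x7F): reg=0x4F
After byte 5 (0xA4): reg=0x9F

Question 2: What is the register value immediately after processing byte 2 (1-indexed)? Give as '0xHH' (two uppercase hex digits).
Answer: 0x0F

Derivation:
After byte 1 (0xAE): reg=0xB0
After byte 2 (0x6B): reg=0x0F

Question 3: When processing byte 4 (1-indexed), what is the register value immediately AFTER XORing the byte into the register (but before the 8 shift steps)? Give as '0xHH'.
Register before byte 4: 0x66
Byte 4: 0x7F
0x66 XOR 0x7F = 0x19

Answer: 0x19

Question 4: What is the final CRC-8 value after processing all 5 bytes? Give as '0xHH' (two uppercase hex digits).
After byte 1 (0xAE): reg=0xB0
After byte 2 (0x6B): reg=0x0F
After byte 3 (0x74): reg=0x66
After byte 4 (0x7F): reg=0x4F
After byte 5 (0xA4): reg=0x9F

Answer: 0x9F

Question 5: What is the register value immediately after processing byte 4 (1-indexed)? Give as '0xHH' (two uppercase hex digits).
Answer: 0x4F

Derivation:
After byte 1 (0xAE): reg=0xB0
After byte 2 (0x6B): reg=0x0F
After byte 3 (0x74): reg=0x66
After byte 4 (0x7F): reg=0x4F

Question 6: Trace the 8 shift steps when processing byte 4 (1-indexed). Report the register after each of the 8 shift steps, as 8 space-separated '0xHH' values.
Answer: 0x32 0x64 0xC8 0x97 0x29 0x52 0xA4 0x4F

Derivation:
After byte 1 (0xAE): reg=0xB0
After byte 2 (0x6B): reg=0x0F
After byte 3 (0x74): reg=0x66
Register before byte 4: 0x66
After XOR with byte 0x7F: 0x19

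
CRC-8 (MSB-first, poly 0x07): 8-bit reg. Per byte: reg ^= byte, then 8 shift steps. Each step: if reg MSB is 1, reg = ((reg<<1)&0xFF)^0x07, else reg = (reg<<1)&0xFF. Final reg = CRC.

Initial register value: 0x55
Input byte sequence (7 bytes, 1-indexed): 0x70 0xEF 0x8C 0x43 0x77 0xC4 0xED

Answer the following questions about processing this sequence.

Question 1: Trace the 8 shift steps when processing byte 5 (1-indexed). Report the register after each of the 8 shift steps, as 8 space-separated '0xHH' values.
After byte 1 (0x70): reg=0xFB
After byte 2 (0xEF): reg=0x6C
After byte 3 (0x8C): reg=0xAE
After byte 4 (0x43): reg=0x8D
Register before byte 5: 0x8D
After XOR with byte 0x77: 0xFA

Answer: 0xF3 0xE1 0xC5 0x8D 0x1D 0x3A 0x74 0xE8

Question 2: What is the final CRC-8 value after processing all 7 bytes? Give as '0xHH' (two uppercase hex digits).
After byte 1 (0x70): reg=0xFB
After byte 2 (0xEF): reg=0x6C
After byte 3 (0x8C): reg=0xAE
After byte 4 (0x43): reg=0x8D
After byte 5 (0x77): reg=0xE8
After byte 6 (0xC4): reg=0xC4
After byte 7 (0xED): reg=0xDF

Answer: 0xDF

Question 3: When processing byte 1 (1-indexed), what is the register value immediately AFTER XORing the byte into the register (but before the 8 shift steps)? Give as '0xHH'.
Answer: 0x25

Derivation:
Register before byte 1: 0x55
Byte 1: 0x70
0x55 XOR 0x70 = 0x25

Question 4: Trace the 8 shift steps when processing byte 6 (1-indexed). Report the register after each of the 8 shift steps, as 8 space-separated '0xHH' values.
After byte 1 (0x70): reg=0xFB
After byte 2 (0xEF): reg=0x6C
After byte 3 (0x8C): reg=0xAE
After byte 4 (0x43): reg=0x8D
After byte 5 (0x77): reg=0xE8
Register before byte 6: 0xE8
After XOR with byte 0xC4: 0x2C

Answer: 0x58 0xB0 0x67 0xCE 0x9B 0x31 0x62 0xC4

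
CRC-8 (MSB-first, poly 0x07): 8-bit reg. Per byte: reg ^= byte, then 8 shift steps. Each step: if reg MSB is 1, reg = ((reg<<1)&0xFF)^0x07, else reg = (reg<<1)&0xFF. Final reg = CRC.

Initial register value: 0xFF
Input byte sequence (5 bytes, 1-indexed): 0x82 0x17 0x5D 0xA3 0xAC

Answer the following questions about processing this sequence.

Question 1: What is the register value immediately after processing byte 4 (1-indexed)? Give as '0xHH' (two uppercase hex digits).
After byte 1 (0x82): reg=0x74
After byte 2 (0x17): reg=0x2E
After byte 3 (0x5D): reg=0x5E
After byte 4 (0xA3): reg=0xFD

Answer: 0xFD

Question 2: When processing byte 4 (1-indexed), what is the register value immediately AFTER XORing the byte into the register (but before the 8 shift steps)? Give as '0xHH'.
Register before byte 4: 0x5E
Byte 4: 0xA3
0x5E XOR 0xA3 = 0xFD

Answer: 0xFD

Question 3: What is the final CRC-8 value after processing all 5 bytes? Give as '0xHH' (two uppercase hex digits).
After byte 1 (0x82): reg=0x74
After byte 2 (0x17): reg=0x2E
After byte 3 (0x5D): reg=0x5E
After byte 4 (0xA3): reg=0xFD
After byte 5 (0xAC): reg=0xB0

Answer: 0xB0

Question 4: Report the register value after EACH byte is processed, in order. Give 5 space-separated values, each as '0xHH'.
0x74 0x2E 0x5E 0xFD 0xB0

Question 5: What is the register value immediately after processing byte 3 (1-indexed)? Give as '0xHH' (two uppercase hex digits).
After byte 1 (0x82): reg=0x74
After byte 2 (0x17): reg=0x2E
After byte 3 (0x5D): reg=0x5E

Answer: 0x5E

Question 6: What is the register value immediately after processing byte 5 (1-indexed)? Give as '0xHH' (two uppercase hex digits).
After byte 1 (0x82): reg=0x74
After byte 2 (0x17): reg=0x2E
After byte 3 (0x5D): reg=0x5E
After byte 4 (0xA3): reg=0xFD
After byte 5 (0xAC): reg=0xB0

Answer: 0xB0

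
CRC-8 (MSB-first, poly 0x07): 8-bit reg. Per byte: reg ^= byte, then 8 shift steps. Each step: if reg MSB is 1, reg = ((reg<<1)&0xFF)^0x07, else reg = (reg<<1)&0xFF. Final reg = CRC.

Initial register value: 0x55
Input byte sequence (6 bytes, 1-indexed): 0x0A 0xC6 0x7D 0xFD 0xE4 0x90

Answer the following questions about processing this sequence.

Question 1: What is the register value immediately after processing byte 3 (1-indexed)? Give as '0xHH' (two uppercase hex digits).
After byte 1 (0x0A): reg=0x9A
After byte 2 (0xC6): reg=0x93
After byte 3 (0x7D): reg=0x84

Answer: 0x84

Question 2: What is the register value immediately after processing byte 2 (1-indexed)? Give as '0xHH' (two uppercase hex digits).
After byte 1 (0x0A): reg=0x9A
After byte 2 (0xC6): reg=0x93

Answer: 0x93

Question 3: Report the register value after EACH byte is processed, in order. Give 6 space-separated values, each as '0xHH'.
0x9A 0x93 0x84 0x68 0xAD 0xB3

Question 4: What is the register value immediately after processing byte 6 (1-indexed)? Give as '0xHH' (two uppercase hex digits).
After byte 1 (0x0A): reg=0x9A
After byte 2 (0xC6): reg=0x93
After byte 3 (0x7D): reg=0x84
After byte 4 (0xFD): reg=0x68
After byte 5 (0xE4): reg=0xAD
After byte 6 (0x90): reg=0xB3

Answer: 0xB3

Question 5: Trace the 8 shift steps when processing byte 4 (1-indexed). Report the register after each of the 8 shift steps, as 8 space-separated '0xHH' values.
Answer: 0xF2 0xE3 0xC1 0x85 0x0D 0x1A 0x34 0x68

Derivation:
After byte 1 (0x0A): reg=0x9A
After byte 2 (0xC6): reg=0x93
After byte 3 (0x7D): reg=0x84
Register before byte 4: 0x84
After XOR with byte 0xFD: 0x79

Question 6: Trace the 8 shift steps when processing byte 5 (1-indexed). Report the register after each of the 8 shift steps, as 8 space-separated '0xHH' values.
After byte 1 (0x0A): reg=0x9A
After byte 2 (0xC6): reg=0x93
After byte 3 (0x7D): reg=0x84
After byte 4 (0xFD): reg=0x68
Register before byte 5: 0x68
After XOR with byte 0xE4: 0x8C

Answer: 0x1F 0x3E 0x7C 0xF8 0xF7 0xE9 0xD5 0xAD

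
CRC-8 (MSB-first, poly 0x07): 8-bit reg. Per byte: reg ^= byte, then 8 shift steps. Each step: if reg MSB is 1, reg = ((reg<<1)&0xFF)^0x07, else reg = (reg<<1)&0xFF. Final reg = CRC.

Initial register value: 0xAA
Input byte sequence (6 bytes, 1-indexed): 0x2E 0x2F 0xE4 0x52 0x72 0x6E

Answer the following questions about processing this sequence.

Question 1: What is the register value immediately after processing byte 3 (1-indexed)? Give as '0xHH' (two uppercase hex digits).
After byte 1 (0x2E): reg=0x95
After byte 2 (0x2F): reg=0x2F
After byte 3 (0xE4): reg=0x7F

Answer: 0x7F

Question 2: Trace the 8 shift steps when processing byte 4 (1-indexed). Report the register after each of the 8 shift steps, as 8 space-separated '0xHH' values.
After byte 1 (0x2E): reg=0x95
After byte 2 (0x2F): reg=0x2F
After byte 3 (0xE4): reg=0x7F
Register before byte 4: 0x7F
After XOR with byte 0x52: 0x2D

Answer: 0x5A 0xB4 0x6F 0xDE 0xBB 0x71 0xE2 0xC3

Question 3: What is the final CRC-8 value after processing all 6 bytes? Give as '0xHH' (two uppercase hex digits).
Answer: 0x57

Derivation:
After byte 1 (0x2E): reg=0x95
After byte 2 (0x2F): reg=0x2F
After byte 3 (0xE4): reg=0x7F
After byte 4 (0x52): reg=0xC3
After byte 5 (0x72): reg=0x1E
After byte 6 (0x6E): reg=0x57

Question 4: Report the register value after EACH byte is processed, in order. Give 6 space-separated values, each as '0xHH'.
0x95 0x2F 0x7F 0xC3 0x1E 0x57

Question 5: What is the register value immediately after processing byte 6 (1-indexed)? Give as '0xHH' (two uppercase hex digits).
Answer: 0x57

Derivation:
After byte 1 (0x2E): reg=0x95
After byte 2 (0x2F): reg=0x2F
After byte 3 (0xE4): reg=0x7F
After byte 4 (0x52): reg=0xC3
After byte 5 (0x72): reg=0x1E
After byte 6 (0x6E): reg=0x57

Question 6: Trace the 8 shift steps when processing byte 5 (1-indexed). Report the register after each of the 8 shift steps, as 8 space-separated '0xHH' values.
After byte 1 (0x2E): reg=0x95
After byte 2 (0x2F): reg=0x2F
After byte 3 (0xE4): reg=0x7F
After byte 4 (0x52): reg=0xC3
Register before byte 5: 0xC3
After XOR with byte 0x72: 0xB1

Answer: 0x65 0xCA 0x93 0x21 0x42 0x84 0x0F 0x1E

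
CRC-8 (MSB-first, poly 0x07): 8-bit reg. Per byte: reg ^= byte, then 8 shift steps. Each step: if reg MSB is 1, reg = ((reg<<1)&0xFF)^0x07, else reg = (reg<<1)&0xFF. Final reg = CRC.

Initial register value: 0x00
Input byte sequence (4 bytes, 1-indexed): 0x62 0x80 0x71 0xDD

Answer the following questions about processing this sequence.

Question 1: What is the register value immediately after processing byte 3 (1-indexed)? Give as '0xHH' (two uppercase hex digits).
Answer: 0xF5

Derivation:
After byte 1 (0x62): reg=0x29
After byte 2 (0x80): reg=0x56
After byte 3 (0x71): reg=0xF5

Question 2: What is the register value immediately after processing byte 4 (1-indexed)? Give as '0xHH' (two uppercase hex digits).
After byte 1 (0x62): reg=0x29
After byte 2 (0x80): reg=0x56
After byte 3 (0x71): reg=0xF5
After byte 4 (0xDD): reg=0xD8

Answer: 0xD8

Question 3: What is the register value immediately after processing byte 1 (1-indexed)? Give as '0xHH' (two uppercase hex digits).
After byte 1 (0x62): reg=0x29

Answer: 0x29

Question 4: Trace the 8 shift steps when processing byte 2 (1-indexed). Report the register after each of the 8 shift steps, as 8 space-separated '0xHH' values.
After byte 1 (0x62): reg=0x29
Register before byte 2: 0x29
After XOR with byte 0x80: 0xA9

Answer: 0x55 0xAA 0x53 0xA6 0x4B 0x96 0x2B 0x56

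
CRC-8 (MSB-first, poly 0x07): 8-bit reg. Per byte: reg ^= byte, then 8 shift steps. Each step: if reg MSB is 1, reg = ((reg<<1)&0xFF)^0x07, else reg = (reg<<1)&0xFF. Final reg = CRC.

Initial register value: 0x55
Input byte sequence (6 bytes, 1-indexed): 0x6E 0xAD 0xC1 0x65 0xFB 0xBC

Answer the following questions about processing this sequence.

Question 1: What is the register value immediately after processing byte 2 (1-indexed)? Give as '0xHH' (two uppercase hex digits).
After byte 1 (0x6E): reg=0xA1
After byte 2 (0xAD): reg=0x24

Answer: 0x24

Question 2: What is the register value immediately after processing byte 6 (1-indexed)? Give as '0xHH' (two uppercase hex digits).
Answer: 0x91

Derivation:
After byte 1 (0x6E): reg=0xA1
After byte 2 (0xAD): reg=0x24
After byte 3 (0xC1): reg=0xB5
After byte 4 (0x65): reg=0x3E
After byte 5 (0xFB): reg=0x55
After byte 6 (0xBC): reg=0x91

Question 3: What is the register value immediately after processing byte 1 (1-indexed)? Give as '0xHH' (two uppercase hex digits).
After byte 1 (0x6E): reg=0xA1

Answer: 0xA1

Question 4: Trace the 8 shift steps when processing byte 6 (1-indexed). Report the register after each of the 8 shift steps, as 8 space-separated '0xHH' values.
After byte 1 (0x6E): reg=0xA1
After byte 2 (0xAD): reg=0x24
After byte 3 (0xC1): reg=0xB5
After byte 4 (0x65): reg=0x3E
After byte 5 (0xFB): reg=0x55
Register before byte 6: 0x55
After XOR with byte 0xBC: 0xE9

Answer: 0xD5 0xAD 0x5D 0xBA 0x73 0xE6 0xCB 0x91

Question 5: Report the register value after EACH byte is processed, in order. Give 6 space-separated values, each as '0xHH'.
0xA1 0x24 0xB5 0x3E 0x55 0x91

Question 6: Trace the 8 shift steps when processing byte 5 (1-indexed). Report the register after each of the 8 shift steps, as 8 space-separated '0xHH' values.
After byte 1 (0x6E): reg=0xA1
After byte 2 (0xAD): reg=0x24
After byte 3 (0xC1): reg=0xB5
After byte 4 (0x65): reg=0x3E
Register before byte 5: 0x3E
After XOR with byte 0xFB: 0xC5

Answer: 0x8D 0x1D 0x3A 0x74 0xE8 0xD7 0xA9 0x55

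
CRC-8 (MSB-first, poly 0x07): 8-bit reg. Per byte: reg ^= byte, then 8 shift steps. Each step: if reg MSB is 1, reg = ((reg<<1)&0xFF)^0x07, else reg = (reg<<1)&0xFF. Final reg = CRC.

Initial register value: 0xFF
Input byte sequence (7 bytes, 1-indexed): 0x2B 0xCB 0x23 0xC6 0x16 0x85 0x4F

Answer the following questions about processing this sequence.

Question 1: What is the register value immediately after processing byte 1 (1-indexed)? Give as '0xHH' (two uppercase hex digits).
After byte 1 (0x2B): reg=0x22

Answer: 0x22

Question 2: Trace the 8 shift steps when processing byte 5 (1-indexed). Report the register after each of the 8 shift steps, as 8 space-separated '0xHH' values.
After byte 1 (0x2B): reg=0x22
After byte 2 (0xCB): reg=0x91
After byte 3 (0x23): reg=0x17
After byte 4 (0xC6): reg=0x39
Register before byte 5: 0x39
After XOR with byte 0x16: 0x2F

Answer: 0x5E 0xBC 0x7F 0xFE 0xFB 0xF1 0xE5 0xCD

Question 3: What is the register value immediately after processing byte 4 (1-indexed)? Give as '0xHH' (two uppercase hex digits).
Answer: 0x39

Derivation:
After byte 1 (0x2B): reg=0x22
After byte 2 (0xCB): reg=0x91
After byte 3 (0x23): reg=0x17
After byte 4 (0xC6): reg=0x39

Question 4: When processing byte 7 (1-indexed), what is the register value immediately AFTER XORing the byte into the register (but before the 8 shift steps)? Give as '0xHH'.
Register before byte 7: 0xFF
Byte 7: 0x4F
0xFF XOR 0x4F = 0xB0

Answer: 0xB0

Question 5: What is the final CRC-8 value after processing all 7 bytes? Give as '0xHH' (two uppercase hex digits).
Answer: 0x19

Derivation:
After byte 1 (0x2B): reg=0x22
After byte 2 (0xCB): reg=0x91
After byte 3 (0x23): reg=0x17
After byte 4 (0xC6): reg=0x39
After byte 5 (0x16): reg=0xCD
After byte 6 (0x85): reg=0xFF
After byte 7 (0x4F): reg=0x19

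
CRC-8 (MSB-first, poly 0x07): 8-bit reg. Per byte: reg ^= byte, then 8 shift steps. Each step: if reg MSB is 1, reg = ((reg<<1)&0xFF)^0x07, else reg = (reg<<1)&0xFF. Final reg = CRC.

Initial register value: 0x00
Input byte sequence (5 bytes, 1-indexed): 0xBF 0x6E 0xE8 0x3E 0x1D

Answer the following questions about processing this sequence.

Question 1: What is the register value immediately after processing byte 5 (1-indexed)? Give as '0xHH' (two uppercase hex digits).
After byte 1 (0xBF): reg=0x34
After byte 2 (0x6E): reg=0x81
After byte 3 (0xE8): reg=0x18
After byte 4 (0x3E): reg=0xF2
After byte 5 (0x1D): reg=0x83

Answer: 0x83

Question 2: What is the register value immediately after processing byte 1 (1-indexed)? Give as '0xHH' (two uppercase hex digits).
Answer: 0x34

Derivation:
After byte 1 (0xBF): reg=0x34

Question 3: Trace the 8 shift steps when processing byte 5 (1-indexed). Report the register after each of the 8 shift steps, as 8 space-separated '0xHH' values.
Answer: 0xD9 0xB5 0x6D 0xDA 0xB3 0x61 0xC2 0x83

Derivation:
After byte 1 (0xBF): reg=0x34
After byte 2 (0x6E): reg=0x81
After byte 3 (0xE8): reg=0x18
After byte 4 (0x3E): reg=0xF2
Register before byte 5: 0xF2
After XOR with byte 0x1D: 0xEF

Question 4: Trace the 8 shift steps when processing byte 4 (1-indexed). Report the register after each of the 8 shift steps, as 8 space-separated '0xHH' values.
After byte 1 (0xBF): reg=0x34
After byte 2 (0x6E): reg=0x81
After byte 3 (0xE8): reg=0x18
Register before byte 4: 0x18
After XOR with byte 0x3E: 0x26

Answer: 0x4C 0x98 0x37 0x6E 0xDC 0xBF 0x79 0xF2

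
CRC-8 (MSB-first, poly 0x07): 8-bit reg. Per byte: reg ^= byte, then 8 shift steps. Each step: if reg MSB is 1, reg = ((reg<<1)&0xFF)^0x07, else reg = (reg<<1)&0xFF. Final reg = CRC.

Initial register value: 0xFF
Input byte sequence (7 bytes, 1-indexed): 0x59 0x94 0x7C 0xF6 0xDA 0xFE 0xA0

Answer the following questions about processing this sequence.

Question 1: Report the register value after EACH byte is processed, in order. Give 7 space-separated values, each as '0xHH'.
0x7B 0x83 0xF3 0x1B 0x49 0x0C 0x4D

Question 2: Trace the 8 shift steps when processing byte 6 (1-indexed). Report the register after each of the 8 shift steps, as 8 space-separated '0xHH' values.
After byte 1 (0x59): reg=0x7B
After byte 2 (0x94): reg=0x83
After byte 3 (0x7C): reg=0xF3
After byte 4 (0xF6): reg=0x1B
After byte 5 (0xDA): reg=0x49
Register before byte 6: 0x49
After XOR with byte 0xFE: 0xB7

Answer: 0x69 0xD2 0xA3 0x41 0x82 0x03 0x06 0x0C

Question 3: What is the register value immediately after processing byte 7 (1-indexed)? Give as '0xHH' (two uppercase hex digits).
After byte 1 (0x59): reg=0x7B
After byte 2 (0x94): reg=0x83
After byte 3 (0x7C): reg=0xF3
After byte 4 (0xF6): reg=0x1B
After byte 5 (0xDA): reg=0x49
After byte 6 (0xFE): reg=0x0C
After byte 7 (0xA0): reg=0x4D

Answer: 0x4D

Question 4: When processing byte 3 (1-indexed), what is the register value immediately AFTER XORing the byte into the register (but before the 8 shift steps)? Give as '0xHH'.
Register before byte 3: 0x83
Byte 3: 0x7C
0x83 XOR 0x7C = 0xFF

Answer: 0xFF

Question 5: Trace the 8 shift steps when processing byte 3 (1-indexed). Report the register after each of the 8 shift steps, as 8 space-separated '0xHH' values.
After byte 1 (0x59): reg=0x7B
After byte 2 (0x94): reg=0x83
Register before byte 3: 0x83
After XOR with byte 0x7C: 0xFF

Answer: 0xF9 0xF5 0xED 0xDD 0xBD 0x7D 0xFA 0xF3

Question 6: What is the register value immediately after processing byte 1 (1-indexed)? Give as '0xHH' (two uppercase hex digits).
After byte 1 (0x59): reg=0x7B

Answer: 0x7B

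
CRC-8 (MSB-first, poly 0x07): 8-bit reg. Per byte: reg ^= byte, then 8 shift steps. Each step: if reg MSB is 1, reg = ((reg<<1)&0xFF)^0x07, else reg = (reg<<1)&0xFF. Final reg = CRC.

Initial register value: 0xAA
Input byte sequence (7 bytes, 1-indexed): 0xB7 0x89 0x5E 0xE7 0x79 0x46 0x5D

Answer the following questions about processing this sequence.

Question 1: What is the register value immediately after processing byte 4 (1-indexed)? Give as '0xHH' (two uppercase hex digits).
Answer: 0xC9

Derivation:
After byte 1 (0xB7): reg=0x53
After byte 2 (0x89): reg=0x08
After byte 3 (0x5E): reg=0xA5
After byte 4 (0xE7): reg=0xC9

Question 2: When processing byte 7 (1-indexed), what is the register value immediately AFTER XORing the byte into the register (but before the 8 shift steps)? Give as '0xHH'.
Answer: 0xC7

Derivation:
Register before byte 7: 0x9A
Byte 7: 0x5D
0x9A XOR 0x5D = 0xC7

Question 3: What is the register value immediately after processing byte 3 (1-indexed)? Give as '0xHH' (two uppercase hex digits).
After byte 1 (0xB7): reg=0x53
After byte 2 (0x89): reg=0x08
After byte 3 (0x5E): reg=0xA5

Answer: 0xA5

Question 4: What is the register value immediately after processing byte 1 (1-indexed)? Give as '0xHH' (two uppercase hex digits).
After byte 1 (0xB7): reg=0x53

Answer: 0x53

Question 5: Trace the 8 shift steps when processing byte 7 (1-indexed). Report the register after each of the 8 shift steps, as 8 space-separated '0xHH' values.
After byte 1 (0xB7): reg=0x53
After byte 2 (0x89): reg=0x08
After byte 3 (0x5E): reg=0xA5
After byte 4 (0xE7): reg=0xC9
After byte 5 (0x79): reg=0x19
After byte 6 (0x46): reg=0x9A
Register before byte 7: 0x9A
After XOR with byte 0x5D: 0xC7

Answer: 0x89 0x15 0x2A 0x54 0xA8 0x57 0xAE 0x5B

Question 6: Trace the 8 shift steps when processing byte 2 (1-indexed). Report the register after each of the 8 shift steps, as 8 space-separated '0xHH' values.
Answer: 0xB3 0x61 0xC2 0x83 0x01 0x02 0x04 0x08

Derivation:
After byte 1 (0xB7): reg=0x53
Register before byte 2: 0x53
After XOR with byte 0x89: 0xDA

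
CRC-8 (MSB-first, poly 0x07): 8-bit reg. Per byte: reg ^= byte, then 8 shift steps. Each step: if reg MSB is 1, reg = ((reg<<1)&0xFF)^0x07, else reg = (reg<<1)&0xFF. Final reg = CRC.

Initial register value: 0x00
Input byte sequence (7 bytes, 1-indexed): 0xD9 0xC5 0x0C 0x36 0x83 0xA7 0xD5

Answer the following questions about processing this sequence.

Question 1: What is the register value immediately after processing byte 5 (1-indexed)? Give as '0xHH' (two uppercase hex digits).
After byte 1 (0xD9): reg=0x01
After byte 2 (0xC5): reg=0x52
After byte 3 (0x0C): reg=0x9D
After byte 4 (0x36): reg=0x58
After byte 5 (0x83): reg=0x0F

Answer: 0x0F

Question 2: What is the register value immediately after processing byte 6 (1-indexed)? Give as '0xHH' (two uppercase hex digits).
Answer: 0x51

Derivation:
After byte 1 (0xD9): reg=0x01
After byte 2 (0xC5): reg=0x52
After byte 3 (0x0C): reg=0x9D
After byte 4 (0x36): reg=0x58
After byte 5 (0x83): reg=0x0F
After byte 6 (0xA7): reg=0x51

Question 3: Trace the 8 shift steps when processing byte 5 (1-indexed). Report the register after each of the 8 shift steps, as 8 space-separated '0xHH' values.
Answer: 0xB1 0x65 0xCA 0x93 0x21 0x42 0x84 0x0F

Derivation:
After byte 1 (0xD9): reg=0x01
After byte 2 (0xC5): reg=0x52
After byte 3 (0x0C): reg=0x9D
After byte 4 (0x36): reg=0x58
Register before byte 5: 0x58
After XOR with byte 0x83: 0xDB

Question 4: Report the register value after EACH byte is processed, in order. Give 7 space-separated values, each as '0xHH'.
0x01 0x52 0x9D 0x58 0x0F 0x51 0x95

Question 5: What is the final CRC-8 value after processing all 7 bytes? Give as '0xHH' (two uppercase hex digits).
After byte 1 (0xD9): reg=0x01
After byte 2 (0xC5): reg=0x52
After byte 3 (0x0C): reg=0x9D
After byte 4 (0x36): reg=0x58
After byte 5 (0x83): reg=0x0F
After byte 6 (0xA7): reg=0x51
After byte 7 (0xD5): reg=0x95

Answer: 0x95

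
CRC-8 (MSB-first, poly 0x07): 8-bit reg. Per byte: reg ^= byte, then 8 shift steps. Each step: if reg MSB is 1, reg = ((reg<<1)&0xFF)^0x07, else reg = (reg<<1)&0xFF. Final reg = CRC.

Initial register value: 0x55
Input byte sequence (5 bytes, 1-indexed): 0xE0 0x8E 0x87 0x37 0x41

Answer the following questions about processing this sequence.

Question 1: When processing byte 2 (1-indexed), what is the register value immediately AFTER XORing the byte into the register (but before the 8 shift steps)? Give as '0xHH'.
Answer: 0x8C

Derivation:
Register before byte 2: 0x02
Byte 2: 0x8E
0x02 XOR 0x8E = 0x8C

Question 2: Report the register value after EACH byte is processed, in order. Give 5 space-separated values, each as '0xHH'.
0x02 0xAD 0xD6 0xA9 0x96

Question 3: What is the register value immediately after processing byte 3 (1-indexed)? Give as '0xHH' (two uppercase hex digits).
Answer: 0xD6

Derivation:
After byte 1 (0xE0): reg=0x02
After byte 2 (0x8E): reg=0xAD
After byte 3 (0x87): reg=0xD6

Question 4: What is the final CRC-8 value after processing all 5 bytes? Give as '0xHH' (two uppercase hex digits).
After byte 1 (0xE0): reg=0x02
After byte 2 (0x8E): reg=0xAD
After byte 3 (0x87): reg=0xD6
After byte 4 (0x37): reg=0xA9
After byte 5 (0x41): reg=0x96

Answer: 0x96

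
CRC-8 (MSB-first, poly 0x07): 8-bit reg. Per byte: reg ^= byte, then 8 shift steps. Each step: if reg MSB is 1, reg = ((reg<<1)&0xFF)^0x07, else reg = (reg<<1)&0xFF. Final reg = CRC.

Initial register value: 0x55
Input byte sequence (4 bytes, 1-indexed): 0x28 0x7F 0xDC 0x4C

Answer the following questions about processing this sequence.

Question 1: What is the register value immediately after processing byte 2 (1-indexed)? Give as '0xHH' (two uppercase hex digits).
After byte 1 (0x28): reg=0x74
After byte 2 (0x7F): reg=0x31

Answer: 0x31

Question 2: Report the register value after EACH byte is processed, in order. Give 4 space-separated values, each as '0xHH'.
0x74 0x31 0x8D 0x49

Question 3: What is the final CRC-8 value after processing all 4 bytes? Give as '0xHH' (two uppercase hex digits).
After byte 1 (0x28): reg=0x74
After byte 2 (0x7F): reg=0x31
After byte 3 (0xDC): reg=0x8D
After byte 4 (0x4C): reg=0x49

Answer: 0x49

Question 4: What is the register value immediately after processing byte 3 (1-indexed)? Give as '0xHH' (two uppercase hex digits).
After byte 1 (0x28): reg=0x74
After byte 2 (0x7F): reg=0x31
After byte 3 (0xDC): reg=0x8D

Answer: 0x8D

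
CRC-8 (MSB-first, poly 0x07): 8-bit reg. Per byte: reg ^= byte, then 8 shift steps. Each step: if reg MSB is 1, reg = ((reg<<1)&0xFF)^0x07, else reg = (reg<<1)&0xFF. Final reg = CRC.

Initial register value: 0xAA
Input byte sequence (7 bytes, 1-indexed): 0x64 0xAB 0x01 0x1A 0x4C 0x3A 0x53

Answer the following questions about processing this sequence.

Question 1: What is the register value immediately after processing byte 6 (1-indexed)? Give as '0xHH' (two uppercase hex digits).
Answer: 0x5D

Derivation:
After byte 1 (0x64): reg=0x64
After byte 2 (0xAB): reg=0x63
After byte 3 (0x01): reg=0x29
After byte 4 (0x1A): reg=0x99
After byte 5 (0x4C): reg=0x25
After byte 6 (0x3A): reg=0x5D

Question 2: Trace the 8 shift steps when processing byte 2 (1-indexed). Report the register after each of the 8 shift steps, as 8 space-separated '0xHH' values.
After byte 1 (0x64): reg=0x64
Register before byte 2: 0x64
After XOR with byte 0xAB: 0xCF

Answer: 0x99 0x35 0x6A 0xD4 0xAF 0x59 0xB2 0x63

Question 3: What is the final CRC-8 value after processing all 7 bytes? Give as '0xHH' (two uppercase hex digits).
After byte 1 (0x64): reg=0x64
After byte 2 (0xAB): reg=0x63
After byte 3 (0x01): reg=0x29
After byte 4 (0x1A): reg=0x99
After byte 5 (0x4C): reg=0x25
After byte 6 (0x3A): reg=0x5D
After byte 7 (0x53): reg=0x2A

Answer: 0x2A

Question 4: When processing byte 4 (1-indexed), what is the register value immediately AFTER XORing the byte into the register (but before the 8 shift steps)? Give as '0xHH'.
Answer: 0x33

Derivation:
Register before byte 4: 0x29
Byte 4: 0x1A
0x29 XOR 0x1A = 0x33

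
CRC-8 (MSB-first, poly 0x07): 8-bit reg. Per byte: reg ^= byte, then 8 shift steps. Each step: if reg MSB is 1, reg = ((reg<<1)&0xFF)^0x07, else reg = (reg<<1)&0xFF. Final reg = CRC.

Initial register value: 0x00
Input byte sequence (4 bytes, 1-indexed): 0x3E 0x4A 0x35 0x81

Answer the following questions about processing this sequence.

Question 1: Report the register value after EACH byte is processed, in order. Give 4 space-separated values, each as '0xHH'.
0xBA 0xDE 0x9F 0x5A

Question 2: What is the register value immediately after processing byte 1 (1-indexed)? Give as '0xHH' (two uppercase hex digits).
After byte 1 (0x3E): reg=0xBA

Answer: 0xBA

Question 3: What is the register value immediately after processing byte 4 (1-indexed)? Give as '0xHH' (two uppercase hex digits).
Answer: 0x5A

Derivation:
After byte 1 (0x3E): reg=0xBA
After byte 2 (0x4A): reg=0xDE
After byte 3 (0x35): reg=0x9F
After byte 4 (0x81): reg=0x5A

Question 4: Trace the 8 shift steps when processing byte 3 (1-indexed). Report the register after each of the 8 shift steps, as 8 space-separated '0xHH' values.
Answer: 0xD1 0xA5 0x4D 0x9A 0x33 0x66 0xCC 0x9F

Derivation:
After byte 1 (0x3E): reg=0xBA
After byte 2 (0x4A): reg=0xDE
Register before byte 3: 0xDE
After XOR with byte 0x35: 0xEB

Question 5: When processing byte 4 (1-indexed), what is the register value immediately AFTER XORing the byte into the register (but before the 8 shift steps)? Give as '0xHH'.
Register before byte 4: 0x9F
Byte 4: 0x81
0x9F XOR 0x81 = 0x1E

Answer: 0x1E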